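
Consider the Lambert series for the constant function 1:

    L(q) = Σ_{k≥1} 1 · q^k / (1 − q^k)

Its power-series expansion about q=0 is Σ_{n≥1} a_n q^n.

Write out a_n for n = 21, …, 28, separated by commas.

n=21: 21·1 7·3 3·7 1·21  f→[1+1+1+1]=4
q^22  k|22↦f(k): 1:1 2:1 11:1 22:1  a_22=4
d|23:{1,23}  Σf=1+1=2
[q^24] f(1)=1,f(2)=1,f(3)=1,f(4)=1,f(6)=1,f(8)=1,f(12)=1,f(24)=1 ⇒ 8
d|25:{25,5,1}  Σf=1+1+1=3
[q^26] f(1)=1,f(2)=1,f(13)=1,f(26)=1 ⇒ 4
q^27  k|27↦f(k): 1:1 3:1 9:1 27:1  a_27=4
d|28:{1,2,4,7,14,28}  Σf=1+1+1+1+1+1=6

4, 4, 2, 8, 3, 4, 4, 6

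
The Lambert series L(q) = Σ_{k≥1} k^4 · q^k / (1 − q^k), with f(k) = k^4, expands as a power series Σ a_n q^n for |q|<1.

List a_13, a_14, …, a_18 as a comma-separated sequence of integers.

28562, 40834, 51332, 69905, 83522, 112931

n=13: 13·1 1·13  f→[28561+1]=28562
d|14:{1,2,7,14}  Σf=1+16+2401+38416=40834
[q^15] f(1)=1,f(3)=81,f(5)=625,f(15)=50625 ⇒ 51332
[q^16] f(16)=65536,f(8)=4096,f(4)=256,f(2)=16,f(1)=1 ⇒ 69905
n=17: 1·17 17·1  f→[1+83521]=83522
q^18  k|18↦f(k): 18:104976 9:6561 6:1296 3:81 2:16 1:1  a_18=112931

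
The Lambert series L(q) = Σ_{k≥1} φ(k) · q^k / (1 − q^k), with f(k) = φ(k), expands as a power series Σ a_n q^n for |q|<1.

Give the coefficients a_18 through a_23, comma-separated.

q^18  k|18↦φ(k): 18:6 9:6 6:2 3:2 2:1 1:1  a_18=18
n=19: 19·1 1·19  φ→[18+1]=19
q^20  k|20↦φ(k): 1:1 2:1 4:2 5:4 10:4 20:8  a_20=20
n=21: 21·1 7·3 3·7 1·21  φ→[12+6+2+1]=21
n=22: 22·1 11·2 2·11 1·22  φ→[10+10+1+1]=22
n=23: 23·1 1·23  φ→[22+1]=23

18, 19, 20, 21, 22, 23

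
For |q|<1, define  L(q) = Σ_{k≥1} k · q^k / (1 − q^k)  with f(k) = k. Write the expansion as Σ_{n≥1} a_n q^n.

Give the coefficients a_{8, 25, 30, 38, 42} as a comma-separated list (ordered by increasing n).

n=8: 1·8 2·4 4·2 8·1  f→[1+2+4+8]=15
n=25: 25·1 5·5 1·25  f→[25+5+1]=31
n=30: 1·30 2·15 3·10 5·6 6·5 10·3 15·2 30·1  f→[1+2+3+5+6+10+15+30]=72
[q^38] f(38)=38,f(19)=19,f(2)=2,f(1)=1 ⇒ 60
n=42: 42·1 21·2 14·3 7·6 6·7 3·14 2·21 1·42  f→[42+21+14+7+6+3+2+1]=96

15, 31, 72, 60, 96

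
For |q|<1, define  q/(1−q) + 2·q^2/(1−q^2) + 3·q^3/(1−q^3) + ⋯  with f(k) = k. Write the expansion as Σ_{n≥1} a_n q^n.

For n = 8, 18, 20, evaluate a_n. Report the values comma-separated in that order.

15, 39, 42

q^8  k|8↦f(k): 8:8 4:4 2:2 1:1  a_8=15
d|18:{18,9,6,3,2,1}  Σf=18+9+6+3+2+1=39
n=20: 1·20 2·10 4·5 5·4 10·2 20·1  f→[1+2+4+5+10+20]=42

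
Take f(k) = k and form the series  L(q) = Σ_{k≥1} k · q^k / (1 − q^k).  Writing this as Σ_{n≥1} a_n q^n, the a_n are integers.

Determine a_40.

a_40 = 90

d|40:{40,20,10,8,5,4,2,1}  Σf=40+20+10+8+5+4+2+1=90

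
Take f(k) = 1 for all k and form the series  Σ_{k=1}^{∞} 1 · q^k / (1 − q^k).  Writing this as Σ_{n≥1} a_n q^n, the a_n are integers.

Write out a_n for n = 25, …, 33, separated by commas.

3, 4, 4, 6, 2, 8, 2, 6, 4

q^25  k|25↦f(k): 1:1 5:1 25:1  a_25=3
q^26  k|26↦f(k): 26:1 13:1 2:1 1:1  a_26=4
n=27: 1·27 3·9 9·3 27·1  f→[1+1+1+1]=4
q^28  k|28↦f(k): 28:1 14:1 7:1 4:1 2:1 1:1  a_28=6
d|29:{29,1}  Σf=1+1=2
d|30:{30,15,10,6,5,3,2,1}  Σf=1+1+1+1+1+1+1+1=8
d|31:{1,31}  Σf=1+1=2
n=32: 32·1 16·2 8·4 4·8 2·16 1·32  f→[1+1+1+1+1+1]=6
d|33:{1,3,11,33}  Σf=1+1+1+1=4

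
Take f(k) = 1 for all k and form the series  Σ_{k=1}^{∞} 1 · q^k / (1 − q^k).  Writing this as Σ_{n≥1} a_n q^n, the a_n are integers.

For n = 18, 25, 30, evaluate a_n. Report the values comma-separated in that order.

6, 3, 8

d|18:{18,9,6,3,2,1}  Σf=1+1+1+1+1+1=6
n=25: 1·25 5·5 25·1  f→[1+1+1]=3
d|30:{1,2,3,5,6,10,15,30}  Σf=1+1+1+1+1+1+1+1=8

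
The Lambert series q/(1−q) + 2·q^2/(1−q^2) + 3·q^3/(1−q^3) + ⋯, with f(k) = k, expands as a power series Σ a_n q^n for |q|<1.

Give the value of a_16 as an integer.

a_16 = 31

[q^16] f(1)=1,f(2)=2,f(4)=4,f(8)=8,f(16)=16 ⇒ 31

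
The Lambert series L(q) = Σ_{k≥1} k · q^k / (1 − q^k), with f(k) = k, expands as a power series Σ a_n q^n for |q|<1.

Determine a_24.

a_24 = 60

q^24  k|24↦f(k): 1:1 2:2 3:3 4:4 6:6 8:8 12:12 24:24  a_24=60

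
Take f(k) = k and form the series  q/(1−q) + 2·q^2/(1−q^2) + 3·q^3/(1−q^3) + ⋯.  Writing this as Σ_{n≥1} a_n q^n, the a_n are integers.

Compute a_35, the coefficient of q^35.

a_35 = 48

q^35  k|35↦f(k): 1:1 5:5 7:7 35:35  a_35=48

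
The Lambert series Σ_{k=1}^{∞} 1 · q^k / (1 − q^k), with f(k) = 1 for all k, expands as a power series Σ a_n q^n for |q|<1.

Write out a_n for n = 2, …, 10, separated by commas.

2, 2, 3, 2, 4, 2, 4, 3, 4

q^2  k|2↦f(k): 2:1 1:1  a_2=2
[q^3] f(3)=1,f(1)=1 ⇒ 2
d|4:{4,2,1}  Σf=1+1+1=3
d|5:{1,5}  Σf=1+1=2
n=6: 6·1 3·2 2·3 1·6  f→[1+1+1+1]=4
q^7  k|7↦f(k): 1:1 7:1  a_7=2
n=8: 8·1 4·2 2·4 1·8  f→[1+1+1+1]=4
q^9  k|9↦f(k): 1:1 3:1 9:1  a_9=3
d|10:{1,2,5,10}  Σf=1+1+1+1=4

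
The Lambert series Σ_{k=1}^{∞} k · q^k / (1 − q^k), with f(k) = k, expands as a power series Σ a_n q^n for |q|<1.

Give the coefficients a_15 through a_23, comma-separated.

[q^15] f(15)=15,f(5)=5,f(3)=3,f(1)=1 ⇒ 24
q^16  k|16↦f(k): 16:16 8:8 4:4 2:2 1:1  a_16=31
n=17: 17·1 1·17  f→[17+1]=18
n=18: 1·18 2·9 3·6 6·3 9·2 18·1  f→[1+2+3+6+9+18]=39
[q^19] f(19)=19,f(1)=1 ⇒ 20
n=20: 20·1 10·2 5·4 4·5 2·10 1·20  f→[20+10+5+4+2+1]=42
[q^21] f(1)=1,f(3)=3,f(7)=7,f(21)=21 ⇒ 32
d|22:{1,2,11,22}  Σf=1+2+11+22=36
d|23:{1,23}  Σf=1+23=24

24, 31, 18, 39, 20, 42, 32, 36, 24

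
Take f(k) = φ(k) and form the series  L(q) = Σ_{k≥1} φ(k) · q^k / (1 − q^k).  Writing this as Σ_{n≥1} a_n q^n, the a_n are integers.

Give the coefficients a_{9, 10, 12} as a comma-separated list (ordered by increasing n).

n=9: 1·9 3·3 9·1  φ→[1+2+6]=9
n=10: 10·1 5·2 2·5 1·10  φ→[4+4+1+1]=10
d|12:{1,2,3,4,6,12}  Σφ=1+1+2+2+2+4=12

9, 10, 12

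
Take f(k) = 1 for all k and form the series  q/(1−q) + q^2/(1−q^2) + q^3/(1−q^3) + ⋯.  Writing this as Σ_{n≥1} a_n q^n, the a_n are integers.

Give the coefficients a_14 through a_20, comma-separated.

q^14  k|14↦f(k): 1:1 2:1 7:1 14:1  a_14=4
q^15  k|15↦f(k): 1:1 3:1 5:1 15:1  a_15=4
q^16  k|16↦f(k): 1:1 2:1 4:1 8:1 16:1  a_16=5
q^17  k|17↦f(k): 17:1 1:1  a_17=2
d|18:{18,9,6,3,2,1}  Σf=1+1+1+1+1+1=6
d|19:{1,19}  Σf=1+1=2
q^20  k|20↦f(k): 1:1 2:1 4:1 5:1 10:1 20:1  a_20=6

4, 4, 5, 2, 6, 2, 6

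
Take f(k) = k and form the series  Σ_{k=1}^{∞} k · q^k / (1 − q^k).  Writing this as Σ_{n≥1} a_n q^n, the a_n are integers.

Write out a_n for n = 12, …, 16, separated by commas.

n=12: 1·12 2·6 3·4 4·3 6·2 12·1  f→[1+2+3+4+6+12]=28
[q^13] f(13)=13,f(1)=1 ⇒ 14
n=14: 14·1 7·2 2·7 1·14  f→[14+7+2+1]=24
[q^15] f(1)=1,f(3)=3,f(5)=5,f(15)=15 ⇒ 24
n=16: 16·1 8·2 4·4 2·8 1·16  f→[16+8+4+2+1]=31

28, 14, 24, 24, 31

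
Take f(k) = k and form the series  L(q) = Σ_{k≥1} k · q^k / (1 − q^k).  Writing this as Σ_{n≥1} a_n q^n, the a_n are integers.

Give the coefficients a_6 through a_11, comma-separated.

d|6:{1,2,3,6}  Σf=1+2+3+6=12
[q^7] f(7)=7,f(1)=1 ⇒ 8
n=8: 1·8 2·4 4·2 8·1  f→[1+2+4+8]=15
d|9:{9,3,1}  Σf=9+3+1=13
q^10  k|10↦f(k): 10:10 5:5 2:2 1:1  a_10=18
n=11: 1·11 11·1  f→[1+11]=12

12, 8, 15, 13, 18, 12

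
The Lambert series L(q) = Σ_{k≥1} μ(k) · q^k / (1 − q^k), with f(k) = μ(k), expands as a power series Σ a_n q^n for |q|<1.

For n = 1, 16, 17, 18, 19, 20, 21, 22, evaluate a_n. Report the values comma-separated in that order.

1, 0, 0, 0, 0, 0, 0, 0

[q^1] μ(1)=1 ⇒ 1
q^16  k|16↦μ(k): 1:1 2:-1 4:0 8:0 16:0  a_16=0
n=17: 17·1 1·17  μ→[(-1)+1]=0
q^18  k|18↦μ(k): 18:0 9:0 6:1 3:-1 2:-1 1:1  a_18=0
n=19: 1·19 19·1  μ→[1+(-1)]=0
n=20: 20·1 10·2 5·4 4·5 2·10 1·20  μ→[0+1+(-1)+0+(-1)+1]=0
n=21: 21·1 7·3 3·7 1·21  μ→[1+(-1)+(-1)+1]=0
[q^22] μ(22)=1,μ(11)=-1,μ(2)=-1,μ(1)=1 ⇒ 0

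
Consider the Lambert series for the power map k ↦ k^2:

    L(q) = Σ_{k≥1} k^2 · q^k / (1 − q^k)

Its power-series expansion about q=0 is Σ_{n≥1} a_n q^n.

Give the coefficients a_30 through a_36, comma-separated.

1300, 962, 1365, 1220, 1450, 1300, 1911

d|30:{1,2,3,5,6,10,15,30}  Σf=1+4+9+25+36+100+225+900=1300
[q^31] f(1)=1,f(31)=961 ⇒ 962
d|32:{32,16,8,4,2,1}  Σf=1024+256+64+16+4+1=1365
d|33:{1,3,11,33}  Σf=1+9+121+1089=1220
n=34: 34·1 17·2 2·17 1·34  f→[1156+289+4+1]=1450
n=35: 1·35 5·7 7·5 35·1  f→[1+25+49+1225]=1300
q^36  k|36↦f(k): 36:1296 18:324 12:144 9:81 6:36 4:16 3:9 2:4 1:1  a_36=1911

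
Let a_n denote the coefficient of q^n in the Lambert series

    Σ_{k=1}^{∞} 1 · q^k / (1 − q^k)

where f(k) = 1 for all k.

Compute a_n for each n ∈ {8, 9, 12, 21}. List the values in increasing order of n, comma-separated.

n=8: 1·8 2·4 4·2 8·1  f→[1+1+1+1]=4
n=9: 1·9 3·3 9·1  f→[1+1+1]=3
[q^12] f(12)=1,f(6)=1,f(4)=1,f(3)=1,f(2)=1,f(1)=1 ⇒ 6
[q^21] f(1)=1,f(3)=1,f(7)=1,f(21)=1 ⇒ 4

4, 3, 6, 4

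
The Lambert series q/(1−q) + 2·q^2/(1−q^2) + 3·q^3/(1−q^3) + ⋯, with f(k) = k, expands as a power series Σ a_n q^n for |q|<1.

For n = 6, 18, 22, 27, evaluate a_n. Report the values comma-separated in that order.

12, 39, 36, 40

[q^6] f(1)=1,f(2)=2,f(3)=3,f(6)=6 ⇒ 12
[q^18] f(18)=18,f(9)=9,f(6)=6,f(3)=3,f(2)=2,f(1)=1 ⇒ 39
n=22: 1·22 2·11 11·2 22·1  f→[1+2+11+22]=36
n=27: 27·1 9·3 3·9 1·27  f→[27+9+3+1]=40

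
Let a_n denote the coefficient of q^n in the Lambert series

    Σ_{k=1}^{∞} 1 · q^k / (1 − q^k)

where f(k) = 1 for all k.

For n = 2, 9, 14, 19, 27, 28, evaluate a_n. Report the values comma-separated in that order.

n=2: 1·2 2·1  f→[1+1]=2
q^9  k|9↦f(k): 9:1 3:1 1:1  a_9=3
q^14  k|14↦f(k): 1:1 2:1 7:1 14:1  a_14=4
q^19  k|19↦f(k): 19:1 1:1  a_19=2
[q^27] f(1)=1,f(3)=1,f(9)=1,f(27)=1 ⇒ 4
q^28  k|28↦f(k): 28:1 14:1 7:1 4:1 2:1 1:1  a_28=6

2, 3, 4, 2, 4, 6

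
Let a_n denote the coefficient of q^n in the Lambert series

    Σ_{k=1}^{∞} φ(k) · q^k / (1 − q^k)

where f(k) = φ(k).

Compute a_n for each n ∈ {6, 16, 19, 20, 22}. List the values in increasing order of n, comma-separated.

[q^6] φ(1)=1,φ(2)=1,φ(3)=2,φ(6)=2 ⇒ 6
d|16:{16,8,4,2,1}  Σφ=8+4+2+1+1=16
n=19: 19·1 1·19  φ→[18+1]=19
q^20  k|20↦φ(k): 1:1 2:1 4:2 5:4 10:4 20:8  a_20=20
[q^22] φ(22)=10,φ(11)=10,φ(2)=1,φ(1)=1 ⇒ 22

6, 16, 19, 20, 22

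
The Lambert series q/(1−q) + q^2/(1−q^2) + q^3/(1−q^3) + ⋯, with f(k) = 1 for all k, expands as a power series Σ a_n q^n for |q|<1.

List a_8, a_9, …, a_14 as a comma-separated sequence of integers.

[q^8] f(8)=1,f(4)=1,f(2)=1,f(1)=1 ⇒ 4
[q^9] f(1)=1,f(3)=1,f(9)=1 ⇒ 3
d|10:{10,5,2,1}  Σf=1+1+1+1=4
d|11:{11,1}  Σf=1+1=2
q^12  k|12↦f(k): 1:1 2:1 3:1 4:1 6:1 12:1  a_12=6
q^13  k|13↦f(k): 1:1 13:1  a_13=2
[q^14] f(14)=1,f(7)=1,f(2)=1,f(1)=1 ⇒ 4

4, 3, 4, 2, 6, 2, 4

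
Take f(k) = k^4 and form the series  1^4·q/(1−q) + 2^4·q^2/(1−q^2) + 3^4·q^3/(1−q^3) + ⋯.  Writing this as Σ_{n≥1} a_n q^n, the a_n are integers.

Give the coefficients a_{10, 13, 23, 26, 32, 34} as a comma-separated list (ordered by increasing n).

q^10  k|10↦f(k): 1:1 2:16 5:625 10:10000  a_10=10642
q^13  k|13↦f(k): 13:28561 1:1  a_13=28562
n=23: 1·23 23·1  f→[1+279841]=279842
n=26: 26·1 13·2 2·13 1·26  f→[456976+28561+16+1]=485554
q^32  k|32↦f(k): 1:1 2:16 4:256 8:4096 16:65536 32:1048576  a_32=1118481
[q^34] f(34)=1336336,f(17)=83521,f(2)=16,f(1)=1 ⇒ 1419874

10642, 28562, 279842, 485554, 1118481, 1419874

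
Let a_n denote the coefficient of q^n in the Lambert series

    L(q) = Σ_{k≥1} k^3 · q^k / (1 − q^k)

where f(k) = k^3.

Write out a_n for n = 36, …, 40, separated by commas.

[q^36] f(1)=1,f(2)=8,f(3)=27,f(4)=64,f(6)=216,f(9)=729,f(12)=1728,f(18)=5832,f(36)=46656 ⇒ 55261
d|37:{1,37}  Σf=1+50653=50654
q^38  k|38↦f(k): 1:1 2:8 19:6859 38:54872  a_38=61740
n=39: 1·39 3·13 13·3 39·1  f→[1+27+2197+59319]=61544
d|40:{1,2,4,5,8,10,20,40}  Σf=1+8+64+125+512+1000+8000+64000=73710

55261, 50654, 61740, 61544, 73710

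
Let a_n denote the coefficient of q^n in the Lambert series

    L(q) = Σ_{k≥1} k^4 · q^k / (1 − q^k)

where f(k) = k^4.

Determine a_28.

a_28 = 655746

d|28:{1,2,4,7,14,28}  Σf=1+16+256+2401+38416+614656=655746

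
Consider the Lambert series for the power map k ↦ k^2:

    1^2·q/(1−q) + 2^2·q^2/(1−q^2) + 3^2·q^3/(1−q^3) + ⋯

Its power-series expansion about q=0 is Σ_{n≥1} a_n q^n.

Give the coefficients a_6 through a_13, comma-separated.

50, 50, 85, 91, 130, 122, 210, 170

n=6: 6·1 3·2 2·3 1·6  f→[36+9+4+1]=50
q^7  k|7↦f(k): 7:49 1:1  a_7=50
n=8: 8·1 4·2 2·4 1·8  f→[64+16+4+1]=85
n=9: 1·9 3·3 9·1  f→[1+9+81]=91
n=10: 1·10 2·5 5·2 10·1  f→[1+4+25+100]=130
[q^11] f(11)=121,f(1)=1 ⇒ 122
n=12: 12·1 6·2 4·3 3·4 2·6 1·12  f→[144+36+16+9+4+1]=210
n=13: 13·1 1·13  f→[169+1]=170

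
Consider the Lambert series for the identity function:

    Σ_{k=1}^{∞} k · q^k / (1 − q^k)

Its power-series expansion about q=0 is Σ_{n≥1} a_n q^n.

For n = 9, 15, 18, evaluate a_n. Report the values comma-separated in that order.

13, 24, 39

d|9:{1,3,9}  Σf=1+3+9=13
n=15: 15·1 5·3 3·5 1·15  f→[15+5+3+1]=24
d|18:{1,2,3,6,9,18}  Σf=1+2+3+6+9+18=39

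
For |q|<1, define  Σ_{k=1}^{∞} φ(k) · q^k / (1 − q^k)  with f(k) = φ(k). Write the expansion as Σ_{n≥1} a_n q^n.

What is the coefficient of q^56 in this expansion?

d|56:{56,28,14,8,7,4,2,1}  Σφ=24+12+6+4+6+2+1+1=56

a_56 = 56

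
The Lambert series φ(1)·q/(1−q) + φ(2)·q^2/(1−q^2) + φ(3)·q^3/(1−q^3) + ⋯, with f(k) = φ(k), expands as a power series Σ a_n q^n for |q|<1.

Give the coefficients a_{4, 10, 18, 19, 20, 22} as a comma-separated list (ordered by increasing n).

q^4  k|4↦φ(k): 4:2 2:1 1:1  a_4=4
n=10: 10·1 5·2 2·5 1·10  φ→[4+4+1+1]=10
[q^18] φ(18)=6,φ(9)=6,φ(6)=2,φ(3)=2,φ(2)=1,φ(1)=1 ⇒ 18
[q^19] φ(19)=18,φ(1)=1 ⇒ 19
n=20: 1·20 2·10 4·5 5·4 10·2 20·1  φ→[1+1+2+4+4+8]=20
d|22:{22,11,2,1}  Σφ=10+10+1+1=22

4, 10, 18, 19, 20, 22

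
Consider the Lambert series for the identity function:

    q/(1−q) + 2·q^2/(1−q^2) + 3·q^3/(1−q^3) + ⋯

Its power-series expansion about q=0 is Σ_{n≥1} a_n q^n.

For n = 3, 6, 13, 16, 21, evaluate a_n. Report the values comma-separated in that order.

[q^3] f(3)=3,f(1)=1 ⇒ 4
n=6: 6·1 3·2 2·3 1·6  f→[6+3+2+1]=12
q^13  k|13↦f(k): 13:13 1:1  a_13=14
n=16: 16·1 8·2 4·4 2·8 1·16  f→[16+8+4+2+1]=31
d|21:{1,3,7,21}  Σf=1+3+7+21=32

4, 12, 14, 31, 32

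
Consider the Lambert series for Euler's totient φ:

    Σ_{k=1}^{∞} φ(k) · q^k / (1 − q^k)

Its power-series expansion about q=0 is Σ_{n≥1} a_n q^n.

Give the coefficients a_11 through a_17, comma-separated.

[q^11] φ(1)=1,φ(11)=10 ⇒ 11
[q^12] φ(12)=4,φ(6)=2,φ(4)=2,φ(3)=2,φ(2)=1,φ(1)=1 ⇒ 12
q^13  k|13↦φ(k): 13:12 1:1  a_13=13
[q^14] φ(1)=1,φ(2)=1,φ(7)=6,φ(14)=6 ⇒ 14
q^15  k|15↦φ(k): 15:8 5:4 3:2 1:1  a_15=15
d|16:{1,2,4,8,16}  Σφ=1+1+2+4+8=16
n=17: 17·1 1·17  φ→[16+1]=17

11, 12, 13, 14, 15, 16, 17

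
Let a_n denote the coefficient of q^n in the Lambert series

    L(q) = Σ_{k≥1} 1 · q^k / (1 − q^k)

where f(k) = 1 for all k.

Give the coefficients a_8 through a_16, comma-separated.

4, 3, 4, 2, 6, 2, 4, 4, 5

q^8  k|8↦f(k): 8:1 4:1 2:1 1:1  a_8=4
[q^9] f(1)=1,f(3)=1,f(9)=1 ⇒ 3
n=10: 1·10 2·5 5·2 10·1  f→[1+1+1+1]=4
[q^11] f(1)=1,f(11)=1 ⇒ 2
[q^12] f(12)=1,f(6)=1,f(4)=1,f(3)=1,f(2)=1,f(1)=1 ⇒ 6
n=13: 1·13 13·1  f→[1+1]=2
[q^14] f(1)=1,f(2)=1,f(7)=1,f(14)=1 ⇒ 4
d|15:{15,5,3,1}  Σf=1+1+1+1=4
[q^16] f(1)=1,f(2)=1,f(4)=1,f(8)=1,f(16)=1 ⇒ 5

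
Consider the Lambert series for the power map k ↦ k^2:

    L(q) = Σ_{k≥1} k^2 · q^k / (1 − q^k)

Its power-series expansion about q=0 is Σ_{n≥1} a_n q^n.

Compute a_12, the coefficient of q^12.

n=12: 12·1 6·2 4·3 3·4 2·6 1·12  f→[144+36+16+9+4+1]=210

a_12 = 210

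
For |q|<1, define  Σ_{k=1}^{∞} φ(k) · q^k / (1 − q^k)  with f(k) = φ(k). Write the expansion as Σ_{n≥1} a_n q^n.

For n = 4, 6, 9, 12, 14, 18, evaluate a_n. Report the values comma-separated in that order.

[q^4] φ(4)=2,φ(2)=1,φ(1)=1 ⇒ 4
q^6  k|6↦φ(k): 6:2 3:2 2:1 1:1  a_6=6
d|9:{9,3,1}  Σφ=6+2+1=9
[q^12] φ(12)=4,φ(6)=2,φ(4)=2,φ(3)=2,φ(2)=1,φ(1)=1 ⇒ 12
d|14:{14,7,2,1}  Σφ=6+6+1+1=14
[q^18] φ(1)=1,φ(2)=1,φ(3)=2,φ(6)=2,φ(9)=6,φ(18)=6 ⇒ 18

4, 6, 9, 12, 14, 18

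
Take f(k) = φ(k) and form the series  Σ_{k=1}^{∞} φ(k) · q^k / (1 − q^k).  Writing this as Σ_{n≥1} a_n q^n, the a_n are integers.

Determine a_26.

q^26  k|26↦φ(k): 26:12 13:12 2:1 1:1  a_26=26

a_26 = 26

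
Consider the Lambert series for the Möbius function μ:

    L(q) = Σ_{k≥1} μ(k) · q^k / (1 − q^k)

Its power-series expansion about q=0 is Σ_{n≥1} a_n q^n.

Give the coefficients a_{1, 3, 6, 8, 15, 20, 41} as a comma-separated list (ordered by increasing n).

n=1: 1·1  μ→[1]=1
q^3  k|3↦μ(k): 3:-1 1:1  a_3=0
[q^6] μ(6)=1,μ(3)=-1,μ(2)=-1,μ(1)=1 ⇒ 0
d|8:{8,4,2,1}  Σμ=0+0+(-1)+1=0
q^15  k|15↦μ(k): 15:1 5:-1 3:-1 1:1  a_15=0
[q^20] μ(1)=1,μ(2)=-1,μ(4)=0,μ(5)=-1,μ(10)=1,μ(20)=0 ⇒ 0
[q^41] μ(41)=-1,μ(1)=1 ⇒ 0

1, 0, 0, 0, 0, 0, 0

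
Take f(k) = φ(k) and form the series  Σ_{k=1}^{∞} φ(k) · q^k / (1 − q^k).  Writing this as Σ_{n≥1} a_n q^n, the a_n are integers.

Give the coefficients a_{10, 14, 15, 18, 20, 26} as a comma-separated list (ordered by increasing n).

d|10:{10,5,2,1}  Σφ=4+4+1+1=10
[q^14] φ(14)=6,φ(7)=6,φ(2)=1,φ(1)=1 ⇒ 14
d|15:{1,3,5,15}  Σφ=1+2+4+8=15
q^18  k|18↦φ(k): 1:1 2:1 3:2 6:2 9:6 18:6  a_18=18
n=20: 1·20 2·10 4·5 5·4 10·2 20·1  φ→[1+1+2+4+4+8]=20
[q^26] φ(26)=12,φ(13)=12,φ(2)=1,φ(1)=1 ⇒ 26

10, 14, 15, 18, 20, 26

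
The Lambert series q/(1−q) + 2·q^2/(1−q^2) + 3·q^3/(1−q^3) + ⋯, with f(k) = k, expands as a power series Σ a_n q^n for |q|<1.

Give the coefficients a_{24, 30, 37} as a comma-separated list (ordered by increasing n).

60, 72, 38

d|24:{1,2,3,4,6,8,12,24}  Σf=1+2+3+4+6+8+12+24=60
n=30: 30·1 15·2 10·3 6·5 5·6 3·10 2·15 1·30  f→[30+15+10+6+5+3+2+1]=72
n=37: 1·37 37·1  f→[1+37]=38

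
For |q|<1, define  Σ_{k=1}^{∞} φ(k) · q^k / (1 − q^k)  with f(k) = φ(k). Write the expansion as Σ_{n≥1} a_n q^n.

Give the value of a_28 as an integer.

[q^28] φ(28)=12,φ(14)=6,φ(7)=6,φ(4)=2,φ(2)=1,φ(1)=1 ⇒ 28

a_28 = 28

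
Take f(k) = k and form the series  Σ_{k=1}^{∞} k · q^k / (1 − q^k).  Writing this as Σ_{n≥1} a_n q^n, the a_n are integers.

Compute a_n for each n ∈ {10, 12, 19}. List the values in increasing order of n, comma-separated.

18, 28, 20

[q^10] f(1)=1,f(2)=2,f(5)=5,f(10)=10 ⇒ 18
[q^12] f(12)=12,f(6)=6,f(4)=4,f(3)=3,f(2)=2,f(1)=1 ⇒ 28
n=19: 19·1 1·19  f→[19+1]=20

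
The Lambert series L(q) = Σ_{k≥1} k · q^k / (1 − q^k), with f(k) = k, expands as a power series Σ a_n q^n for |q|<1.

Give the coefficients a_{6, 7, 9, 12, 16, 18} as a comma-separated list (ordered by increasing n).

[q^6] f(1)=1,f(2)=2,f(3)=3,f(6)=6 ⇒ 12
q^7  k|7↦f(k): 7:7 1:1  a_7=8
n=9: 1·9 3·3 9·1  f→[1+3+9]=13
d|12:{1,2,3,4,6,12}  Σf=1+2+3+4+6+12=28
[q^16] f(16)=16,f(8)=8,f(4)=4,f(2)=2,f(1)=1 ⇒ 31
n=18: 1·18 2·9 3·6 6·3 9·2 18·1  f→[1+2+3+6+9+18]=39

12, 8, 13, 28, 31, 39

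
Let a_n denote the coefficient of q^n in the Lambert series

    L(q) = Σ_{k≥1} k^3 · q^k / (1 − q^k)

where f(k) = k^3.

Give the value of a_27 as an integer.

a_27 = 20440

n=27: 1·27 3·9 9·3 27·1  f→[1+27+729+19683]=20440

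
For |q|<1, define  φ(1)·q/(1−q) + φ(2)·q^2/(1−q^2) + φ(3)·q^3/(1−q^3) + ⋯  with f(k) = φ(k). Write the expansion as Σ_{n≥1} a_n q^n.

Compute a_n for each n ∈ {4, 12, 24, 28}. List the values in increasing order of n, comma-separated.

n=4: 1·4 2·2 4·1  φ→[1+1+2]=4
n=12: 1·12 2·6 3·4 4·3 6·2 12·1  φ→[1+1+2+2+2+4]=12
d|24:{24,12,8,6,4,3,2,1}  Σφ=8+4+4+2+2+2+1+1=24
q^28  k|28↦φ(k): 28:12 14:6 7:6 4:2 2:1 1:1  a_28=28

4, 12, 24, 28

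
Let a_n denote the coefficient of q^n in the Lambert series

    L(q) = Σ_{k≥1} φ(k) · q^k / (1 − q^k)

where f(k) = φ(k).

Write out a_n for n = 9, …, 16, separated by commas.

[q^9] φ(9)=6,φ(3)=2,φ(1)=1 ⇒ 9
q^10  k|10↦φ(k): 10:4 5:4 2:1 1:1  a_10=10
n=11: 1·11 11·1  φ→[1+10]=11
q^12  k|12↦φ(k): 1:1 2:1 3:2 4:2 6:2 12:4  a_12=12
q^13  k|13↦φ(k): 13:12 1:1  a_13=13
q^14  k|14↦φ(k): 14:6 7:6 2:1 1:1  a_14=14
q^15  k|15↦φ(k): 15:8 5:4 3:2 1:1  a_15=15
[q^16] φ(16)=8,φ(8)=4,φ(4)=2,φ(2)=1,φ(1)=1 ⇒ 16

9, 10, 11, 12, 13, 14, 15, 16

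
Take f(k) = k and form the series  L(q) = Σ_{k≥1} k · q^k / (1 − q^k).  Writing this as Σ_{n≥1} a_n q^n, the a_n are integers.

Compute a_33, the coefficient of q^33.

a_33 = 48

q^33  k|33↦f(k): 33:33 11:11 3:3 1:1  a_33=48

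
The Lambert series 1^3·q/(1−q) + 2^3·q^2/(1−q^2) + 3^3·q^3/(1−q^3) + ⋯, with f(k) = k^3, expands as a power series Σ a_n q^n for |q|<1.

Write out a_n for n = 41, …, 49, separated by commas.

68922, 86688, 79508, 97236, 95382, 109512, 103824, 131068, 117993

[q^41] f(41)=68921,f(1)=1 ⇒ 68922
n=42: 1·42 2·21 3·14 6·7 7·6 14·3 21·2 42·1  f→[1+8+27+216+343+2744+9261+74088]=86688
n=43: 1·43 43·1  f→[1+79507]=79508
n=44: 1·44 2·22 4·11 11·4 22·2 44·1  f→[1+8+64+1331+10648+85184]=97236
d|45:{45,15,9,5,3,1}  Σf=91125+3375+729+125+27+1=95382
[q^46] f(46)=97336,f(23)=12167,f(2)=8,f(1)=1 ⇒ 109512
q^47  k|47↦f(k): 1:1 47:103823  a_47=103824
q^48  k|48↦f(k): 48:110592 24:13824 16:4096 12:1728 8:512 6:216 4:64 3:27 2:8 1:1  a_48=131068
d|49:{49,7,1}  Σf=117649+343+1=117993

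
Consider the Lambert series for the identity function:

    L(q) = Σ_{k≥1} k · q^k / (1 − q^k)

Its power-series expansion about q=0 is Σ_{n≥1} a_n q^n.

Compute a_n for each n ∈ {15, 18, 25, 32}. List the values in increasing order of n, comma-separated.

d|15:{15,5,3,1}  Σf=15+5+3+1=24
q^18  k|18↦f(k): 1:1 2:2 3:3 6:6 9:9 18:18  a_18=39
d|25:{25,5,1}  Σf=25+5+1=31
q^32  k|32↦f(k): 32:32 16:16 8:8 4:4 2:2 1:1  a_32=63

24, 39, 31, 63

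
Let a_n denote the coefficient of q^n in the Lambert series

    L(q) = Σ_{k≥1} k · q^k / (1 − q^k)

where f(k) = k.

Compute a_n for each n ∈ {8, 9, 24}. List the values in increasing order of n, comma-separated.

[q^8] f(1)=1,f(2)=2,f(4)=4,f(8)=8 ⇒ 15
q^9  k|9↦f(k): 9:9 3:3 1:1  a_9=13
[q^24] f(1)=1,f(2)=2,f(3)=3,f(4)=4,f(6)=6,f(8)=8,f(12)=12,f(24)=24 ⇒ 60

15, 13, 60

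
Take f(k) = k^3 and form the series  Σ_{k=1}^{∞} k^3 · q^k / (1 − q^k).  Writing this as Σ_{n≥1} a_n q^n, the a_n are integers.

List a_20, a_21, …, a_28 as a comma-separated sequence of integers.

9198, 9632, 11988, 12168, 16380, 15751, 19782, 20440, 25112

q^20  k|20↦f(k): 1:1 2:8 4:64 5:125 10:1000 20:8000  a_20=9198
q^21  k|21↦f(k): 1:1 3:27 7:343 21:9261  a_21=9632
q^22  k|22↦f(k): 1:1 2:8 11:1331 22:10648  a_22=11988
[q^23] f(1)=1,f(23)=12167 ⇒ 12168
[q^24] f(24)=13824,f(12)=1728,f(8)=512,f(6)=216,f(4)=64,f(3)=27,f(2)=8,f(1)=1 ⇒ 16380
n=25: 25·1 5·5 1·25  f→[15625+125+1]=15751
q^26  k|26↦f(k): 26:17576 13:2197 2:8 1:1  a_26=19782
d|27:{1,3,9,27}  Σf=1+27+729+19683=20440
d|28:{1,2,4,7,14,28}  Σf=1+8+64+343+2744+21952=25112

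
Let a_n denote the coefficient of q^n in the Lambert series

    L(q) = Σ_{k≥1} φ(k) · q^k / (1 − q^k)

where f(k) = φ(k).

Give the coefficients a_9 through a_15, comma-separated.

n=9: 9·1 3·3 1·9  φ→[6+2+1]=9
n=10: 1·10 2·5 5·2 10·1  φ→[1+1+4+4]=10
n=11: 11·1 1·11  φ→[10+1]=11
d|12:{12,6,4,3,2,1}  Σφ=4+2+2+2+1+1=12
[q^13] φ(13)=12,φ(1)=1 ⇒ 13
d|14:{1,2,7,14}  Σφ=1+1+6+6=14
d|15:{1,3,5,15}  Σφ=1+2+4+8=15

9, 10, 11, 12, 13, 14, 15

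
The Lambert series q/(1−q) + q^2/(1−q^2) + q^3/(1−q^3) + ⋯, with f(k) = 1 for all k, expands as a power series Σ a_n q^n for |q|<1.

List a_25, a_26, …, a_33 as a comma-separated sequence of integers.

d|25:{25,5,1}  Σf=1+1+1=3
[q^26] f(26)=1,f(13)=1,f(2)=1,f(1)=1 ⇒ 4
q^27  k|27↦f(k): 1:1 3:1 9:1 27:1  a_27=4
d|28:{28,14,7,4,2,1}  Σf=1+1+1+1+1+1=6
[q^29] f(1)=1,f(29)=1 ⇒ 2
[q^30] f(30)=1,f(15)=1,f(10)=1,f(6)=1,f(5)=1,f(3)=1,f(2)=1,f(1)=1 ⇒ 8
n=31: 1·31 31·1  f→[1+1]=2
q^32  k|32↦f(k): 1:1 2:1 4:1 8:1 16:1 32:1  a_32=6
q^33  k|33↦f(k): 33:1 11:1 3:1 1:1  a_33=4

3, 4, 4, 6, 2, 8, 2, 6, 4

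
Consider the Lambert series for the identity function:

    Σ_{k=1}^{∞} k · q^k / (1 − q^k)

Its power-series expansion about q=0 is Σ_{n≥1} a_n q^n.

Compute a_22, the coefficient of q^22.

n=22: 1·22 2·11 11·2 22·1  f→[1+2+11+22]=36

a_22 = 36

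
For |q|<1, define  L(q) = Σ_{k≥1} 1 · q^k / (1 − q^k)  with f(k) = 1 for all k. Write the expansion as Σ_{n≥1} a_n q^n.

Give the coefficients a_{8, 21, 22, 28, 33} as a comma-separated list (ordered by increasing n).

4, 4, 4, 6, 4

d|8:{8,4,2,1}  Σf=1+1+1+1=4
[q^21] f(21)=1,f(7)=1,f(3)=1,f(1)=1 ⇒ 4
d|22:{22,11,2,1}  Σf=1+1+1+1=4
q^28  k|28↦f(k): 28:1 14:1 7:1 4:1 2:1 1:1  a_28=6
n=33: 1·33 3·11 11·3 33·1  f→[1+1+1+1]=4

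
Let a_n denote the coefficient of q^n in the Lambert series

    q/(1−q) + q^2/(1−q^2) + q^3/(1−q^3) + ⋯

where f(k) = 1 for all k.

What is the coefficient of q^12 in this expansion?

a_12 = 6

[q^12] f(1)=1,f(2)=1,f(3)=1,f(4)=1,f(6)=1,f(12)=1 ⇒ 6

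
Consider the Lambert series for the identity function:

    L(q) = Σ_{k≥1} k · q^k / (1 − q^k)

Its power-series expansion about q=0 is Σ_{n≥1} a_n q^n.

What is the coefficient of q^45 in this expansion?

d|45:{45,15,9,5,3,1}  Σf=45+15+9+5+3+1=78

a_45 = 78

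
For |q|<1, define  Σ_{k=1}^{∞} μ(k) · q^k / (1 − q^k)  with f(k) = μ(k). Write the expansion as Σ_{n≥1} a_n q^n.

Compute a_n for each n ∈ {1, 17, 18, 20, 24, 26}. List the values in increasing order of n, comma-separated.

1, 0, 0, 0, 0, 0

[q^1] μ(1)=1 ⇒ 1
q^17  k|17↦μ(k): 17:-1 1:1  a_17=0
[q^18] μ(1)=1,μ(2)=-1,μ(3)=-1,μ(6)=1,μ(9)=0,μ(18)=0 ⇒ 0
n=20: 20·1 10·2 5·4 4·5 2·10 1·20  μ→[0+1+(-1)+0+(-1)+1]=0
[q^24] μ(24)=0,μ(12)=0,μ(8)=0,μ(6)=1,μ(4)=0,μ(3)=-1,μ(2)=-1,μ(1)=1 ⇒ 0
d|26:{1,2,13,26}  Σμ=1+(-1)+(-1)+1=0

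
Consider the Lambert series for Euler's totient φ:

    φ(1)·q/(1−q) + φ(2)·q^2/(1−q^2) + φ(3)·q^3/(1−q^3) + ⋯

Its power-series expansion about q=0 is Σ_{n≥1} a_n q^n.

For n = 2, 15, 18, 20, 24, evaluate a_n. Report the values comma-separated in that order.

[q^2] φ(2)=1,φ(1)=1 ⇒ 2
d|15:{15,5,3,1}  Σφ=8+4+2+1=15
q^18  k|18↦φ(k): 18:6 9:6 6:2 3:2 2:1 1:1  a_18=18
n=20: 20·1 10·2 5·4 4·5 2·10 1·20  φ→[8+4+4+2+1+1]=20
n=24: 1·24 2·12 3·8 4·6 6·4 8·3 12·2 24·1  φ→[1+1+2+2+2+4+4+8]=24

2, 15, 18, 20, 24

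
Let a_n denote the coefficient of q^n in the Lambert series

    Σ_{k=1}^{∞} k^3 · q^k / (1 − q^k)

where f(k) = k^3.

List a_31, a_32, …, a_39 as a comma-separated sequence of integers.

29792, 37449, 37296, 44226, 43344, 55261, 50654, 61740, 61544

q^31  k|31↦f(k): 31:29791 1:1  a_31=29792
n=32: 32·1 16·2 8·4 4·8 2·16 1·32  f→[32768+4096+512+64+8+1]=37449
[q^33] f(1)=1,f(3)=27,f(11)=1331,f(33)=35937 ⇒ 37296
d|34:{1,2,17,34}  Σf=1+8+4913+39304=44226
n=35: 35·1 7·5 5·7 1·35  f→[42875+343+125+1]=43344
d|36:{1,2,3,4,6,9,12,18,36}  Σf=1+8+27+64+216+729+1728+5832+46656=55261
[q^37] f(37)=50653,f(1)=1 ⇒ 50654
n=38: 1·38 2·19 19·2 38·1  f→[1+8+6859+54872]=61740
[q^39] f(1)=1,f(3)=27,f(13)=2197,f(39)=59319 ⇒ 61544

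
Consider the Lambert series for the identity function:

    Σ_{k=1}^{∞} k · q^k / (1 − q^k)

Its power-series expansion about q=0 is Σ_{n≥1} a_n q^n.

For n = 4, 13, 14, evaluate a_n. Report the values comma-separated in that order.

7, 14, 24

n=4: 4·1 2·2 1·4  f→[4+2+1]=7
[q^13] f(1)=1,f(13)=13 ⇒ 14
[q^14] f(1)=1,f(2)=2,f(7)=7,f(14)=14 ⇒ 24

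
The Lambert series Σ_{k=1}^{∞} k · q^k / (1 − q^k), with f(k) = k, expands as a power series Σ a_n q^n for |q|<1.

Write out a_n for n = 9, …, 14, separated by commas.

n=9: 1·9 3·3 9·1  f→[1+3+9]=13
q^10  k|10↦f(k): 10:10 5:5 2:2 1:1  a_10=18
q^11  k|11↦f(k): 1:1 11:11  a_11=12
[q^12] f(1)=1,f(2)=2,f(3)=3,f(4)=4,f(6)=6,f(12)=12 ⇒ 28
d|13:{1,13}  Σf=1+13=14
q^14  k|14↦f(k): 14:14 7:7 2:2 1:1  a_14=24

13, 18, 12, 28, 14, 24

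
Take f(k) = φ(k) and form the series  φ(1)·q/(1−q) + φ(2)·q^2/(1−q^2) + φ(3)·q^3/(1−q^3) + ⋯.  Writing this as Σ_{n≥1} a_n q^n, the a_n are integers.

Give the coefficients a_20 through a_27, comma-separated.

[q^20] φ(20)=8,φ(10)=4,φ(5)=4,φ(4)=2,φ(2)=1,φ(1)=1 ⇒ 20
n=21: 1·21 3·7 7·3 21·1  φ→[1+2+6+12]=21
[q^22] φ(22)=10,φ(11)=10,φ(2)=1,φ(1)=1 ⇒ 22
[q^23] φ(1)=1,φ(23)=22 ⇒ 23
q^24  k|24↦φ(k): 1:1 2:1 3:2 4:2 6:2 8:4 12:4 24:8  a_24=24
n=25: 1·25 5·5 25·1  φ→[1+4+20]=25
d|26:{26,13,2,1}  Σφ=12+12+1+1=26
n=27: 1·27 3·9 9·3 27·1  φ→[1+2+6+18]=27

20, 21, 22, 23, 24, 25, 26, 27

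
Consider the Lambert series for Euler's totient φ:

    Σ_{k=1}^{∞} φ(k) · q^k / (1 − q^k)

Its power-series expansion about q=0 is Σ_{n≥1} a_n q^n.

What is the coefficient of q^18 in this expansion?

q^18  k|18↦φ(k): 18:6 9:6 6:2 3:2 2:1 1:1  a_18=18

a_18 = 18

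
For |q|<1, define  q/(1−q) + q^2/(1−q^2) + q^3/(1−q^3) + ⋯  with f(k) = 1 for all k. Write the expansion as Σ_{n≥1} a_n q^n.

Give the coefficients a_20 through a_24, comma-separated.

6, 4, 4, 2, 8

d|20:{1,2,4,5,10,20}  Σf=1+1+1+1+1+1=6
[q^21] f(21)=1,f(7)=1,f(3)=1,f(1)=1 ⇒ 4
d|22:{22,11,2,1}  Σf=1+1+1+1=4
n=23: 1·23 23·1  f→[1+1]=2
d|24:{1,2,3,4,6,8,12,24}  Σf=1+1+1+1+1+1+1+1=8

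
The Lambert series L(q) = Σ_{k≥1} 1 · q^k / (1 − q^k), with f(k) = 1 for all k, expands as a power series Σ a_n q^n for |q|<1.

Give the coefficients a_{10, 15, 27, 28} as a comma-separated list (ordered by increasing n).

4, 4, 4, 6

n=10: 1·10 2·5 5·2 10·1  f→[1+1+1+1]=4
q^15  k|15↦f(k): 15:1 5:1 3:1 1:1  a_15=4
n=27: 27·1 9·3 3·9 1·27  f→[1+1+1+1]=4
d|28:{1,2,4,7,14,28}  Σf=1+1+1+1+1+1=6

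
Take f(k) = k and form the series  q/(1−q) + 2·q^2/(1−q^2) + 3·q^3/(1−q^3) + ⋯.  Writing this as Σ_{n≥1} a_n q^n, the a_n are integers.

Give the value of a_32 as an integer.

[q^32] f(32)=32,f(16)=16,f(8)=8,f(4)=4,f(2)=2,f(1)=1 ⇒ 63

a_32 = 63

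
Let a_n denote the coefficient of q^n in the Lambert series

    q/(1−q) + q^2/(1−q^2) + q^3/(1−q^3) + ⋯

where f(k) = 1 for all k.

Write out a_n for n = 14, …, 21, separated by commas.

4, 4, 5, 2, 6, 2, 6, 4

d|14:{14,7,2,1}  Σf=1+1+1+1=4
d|15:{15,5,3,1}  Σf=1+1+1+1=4
d|16:{1,2,4,8,16}  Σf=1+1+1+1+1=5
[q^17] f(17)=1,f(1)=1 ⇒ 2
n=18: 1·18 2·9 3·6 6·3 9·2 18·1  f→[1+1+1+1+1+1]=6
n=19: 19·1 1·19  f→[1+1]=2
q^20  k|20↦f(k): 1:1 2:1 4:1 5:1 10:1 20:1  a_20=6
n=21: 1·21 3·7 7·3 21·1  f→[1+1+1+1]=4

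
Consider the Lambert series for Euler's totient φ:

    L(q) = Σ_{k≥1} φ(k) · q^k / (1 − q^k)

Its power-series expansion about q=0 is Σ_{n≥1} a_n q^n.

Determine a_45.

n=45: 1·45 3·15 5·9 9·5 15·3 45·1  φ→[1+2+4+6+8+24]=45

a_45 = 45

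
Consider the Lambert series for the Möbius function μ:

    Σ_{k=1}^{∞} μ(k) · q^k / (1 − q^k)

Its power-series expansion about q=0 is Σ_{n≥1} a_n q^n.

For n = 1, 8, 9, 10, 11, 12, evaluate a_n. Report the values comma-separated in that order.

[q^1] μ(1)=1 ⇒ 1
d|8:{1,2,4,8}  Σμ=1+(-1)+0+0=0
q^9  k|9↦μ(k): 9:0 3:-1 1:1  a_9=0
[q^10] μ(1)=1,μ(2)=-1,μ(5)=-1,μ(10)=1 ⇒ 0
n=11: 11·1 1·11  μ→[(-1)+1]=0
[q^12] μ(1)=1,μ(2)=-1,μ(3)=-1,μ(4)=0,μ(6)=1,μ(12)=0 ⇒ 0

1, 0, 0, 0, 0, 0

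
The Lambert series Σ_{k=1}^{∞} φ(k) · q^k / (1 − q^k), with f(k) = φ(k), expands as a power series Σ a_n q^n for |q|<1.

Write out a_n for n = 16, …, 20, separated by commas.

d|16:{1,2,4,8,16}  Σφ=1+1+2+4+8=16
[q^17] φ(17)=16,φ(1)=1 ⇒ 17
n=18: 18·1 9·2 6·3 3·6 2·9 1·18  φ→[6+6+2+2+1+1]=18
n=19: 1·19 19·1  φ→[1+18]=19
q^20  k|20↦φ(k): 20:8 10:4 5:4 4:2 2:1 1:1  a_20=20

16, 17, 18, 19, 20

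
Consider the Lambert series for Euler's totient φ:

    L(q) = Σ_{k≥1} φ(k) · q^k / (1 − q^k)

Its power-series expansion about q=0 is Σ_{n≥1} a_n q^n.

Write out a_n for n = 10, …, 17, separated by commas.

d|10:{1,2,5,10}  Σφ=1+1+4+4=10
q^11  k|11↦φ(k): 1:1 11:10  a_11=11
q^12  k|12↦φ(k): 12:4 6:2 4:2 3:2 2:1 1:1  a_12=12
[q^13] φ(1)=1,φ(13)=12 ⇒ 13
q^14  k|14↦φ(k): 14:6 7:6 2:1 1:1  a_14=14
n=15: 1·15 3·5 5·3 15·1  φ→[1+2+4+8]=15
q^16  k|16↦φ(k): 1:1 2:1 4:2 8:4 16:8  a_16=16
d|17:{1,17}  Σφ=1+16=17

10, 11, 12, 13, 14, 15, 16, 17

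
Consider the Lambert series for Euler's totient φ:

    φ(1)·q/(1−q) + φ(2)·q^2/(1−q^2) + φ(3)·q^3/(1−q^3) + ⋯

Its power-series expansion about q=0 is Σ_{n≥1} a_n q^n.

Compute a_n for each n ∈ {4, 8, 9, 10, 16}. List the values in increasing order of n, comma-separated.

[q^4] φ(4)=2,φ(2)=1,φ(1)=1 ⇒ 4
[q^8] φ(8)=4,φ(4)=2,φ(2)=1,φ(1)=1 ⇒ 8
d|9:{9,3,1}  Σφ=6+2+1=9
q^10  k|10↦φ(k): 1:1 2:1 5:4 10:4  a_10=10
n=16: 16·1 8·2 4·4 2·8 1·16  φ→[8+4+2+1+1]=16

4, 8, 9, 10, 16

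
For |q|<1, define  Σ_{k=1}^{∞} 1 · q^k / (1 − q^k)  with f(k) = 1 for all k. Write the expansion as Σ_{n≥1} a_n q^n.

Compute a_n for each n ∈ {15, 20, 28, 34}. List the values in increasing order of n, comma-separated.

[q^15] f(1)=1,f(3)=1,f(5)=1,f(15)=1 ⇒ 4
[q^20] f(1)=1,f(2)=1,f(4)=1,f(5)=1,f(10)=1,f(20)=1 ⇒ 6
q^28  k|28↦f(k): 28:1 14:1 7:1 4:1 2:1 1:1  a_28=6
n=34: 1·34 2·17 17·2 34·1  f→[1+1+1+1]=4

4, 6, 6, 4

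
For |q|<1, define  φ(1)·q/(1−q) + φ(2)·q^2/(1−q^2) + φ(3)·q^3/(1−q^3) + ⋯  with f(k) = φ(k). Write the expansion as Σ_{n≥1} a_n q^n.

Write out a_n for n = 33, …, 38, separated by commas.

q^33  k|33↦φ(k): 1:1 3:2 11:10 33:20  a_33=33
d|34:{1,2,17,34}  Σφ=1+1+16+16=34
d|35:{1,5,7,35}  Σφ=1+4+6+24=35
[q^36] φ(1)=1,φ(2)=1,φ(3)=2,φ(4)=2,φ(6)=2,φ(9)=6,φ(12)=4,φ(18)=6,φ(36)=12 ⇒ 36
q^37  k|37↦φ(k): 37:36 1:1  a_37=37
q^38  k|38↦φ(k): 38:18 19:18 2:1 1:1  a_38=38

33, 34, 35, 36, 37, 38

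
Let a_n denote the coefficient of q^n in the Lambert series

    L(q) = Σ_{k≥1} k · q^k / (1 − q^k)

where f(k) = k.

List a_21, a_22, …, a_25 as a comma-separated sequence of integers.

q^21  k|21↦f(k): 1:1 3:3 7:7 21:21  a_21=32
q^22  k|22↦f(k): 22:22 11:11 2:2 1:1  a_22=36
n=23: 1·23 23·1  f→[1+23]=24
[q^24] f(1)=1,f(2)=2,f(3)=3,f(4)=4,f(6)=6,f(8)=8,f(12)=12,f(24)=24 ⇒ 60
d|25:{1,5,25}  Σf=1+5+25=31

32, 36, 24, 60, 31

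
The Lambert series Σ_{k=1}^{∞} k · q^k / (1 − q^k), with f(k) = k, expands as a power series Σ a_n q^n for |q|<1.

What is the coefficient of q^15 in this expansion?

a_15 = 24

d|15:{15,5,3,1}  Σf=15+5+3+1=24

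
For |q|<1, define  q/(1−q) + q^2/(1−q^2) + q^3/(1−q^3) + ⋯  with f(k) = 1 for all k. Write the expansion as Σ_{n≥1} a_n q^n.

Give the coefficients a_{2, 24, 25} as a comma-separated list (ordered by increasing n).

2, 8, 3

n=2: 1·2 2·1  f→[1+1]=2
d|24:{24,12,8,6,4,3,2,1}  Σf=1+1+1+1+1+1+1+1=8
q^25  k|25↦f(k): 1:1 5:1 25:1  a_25=3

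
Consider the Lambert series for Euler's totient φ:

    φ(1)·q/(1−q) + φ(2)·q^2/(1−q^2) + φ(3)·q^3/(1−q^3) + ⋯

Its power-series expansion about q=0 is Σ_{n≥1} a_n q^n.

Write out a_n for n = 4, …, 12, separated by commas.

q^4  k|4↦φ(k): 4:2 2:1 1:1  a_4=4
n=5: 5·1 1·5  φ→[4+1]=5
d|6:{1,2,3,6}  Σφ=1+1+2+2=6
q^7  k|7↦φ(k): 1:1 7:6  a_7=7
d|8:{8,4,2,1}  Σφ=4+2+1+1=8
n=9: 1·9 3·3 9·1  φ→[1+2+6]=9
q^10  k|10↦φ(k): 10:4 5:4 2:1 1:1  a_10=10
n=11: 1·11 11·1  φ→[1+10]=11
d|12:{1,2,3,4,6,12}  Σφ=1+1+2+2+2+4=12

4, 5, 6, 7, 8, 9, 10, 11, 12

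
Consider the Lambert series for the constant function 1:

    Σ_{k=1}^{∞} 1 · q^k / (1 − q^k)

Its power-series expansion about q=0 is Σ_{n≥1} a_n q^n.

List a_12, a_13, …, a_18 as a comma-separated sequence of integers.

n=12: 1·12 2·6 3·4 4·3 6·2 12·1  f→[1+1+1+1+1+1]=6
q^13  k|13↦f(k): 13:1 1:1  a_13=2
[q^14] f(1)=1,f(2)=1,f(7)=1,f(14)=1 ⇒ 4
n=15: 1·15 3·5 5·3 15·1  f→[1+1+1+1]=4
[q^16] f(1)=1,f(2)=1,f(4)=1,f(8)=1,f(16)=1 ⇒ 5
q^17  k|17↦f(k): 17:1 1:1  a_17=2
n=18: 18·1 9·2 6·3 3·6 2·9 1·18  f→[1+1+1+1+1+1]=6

6, 2, 4, 4, 5, 2, 6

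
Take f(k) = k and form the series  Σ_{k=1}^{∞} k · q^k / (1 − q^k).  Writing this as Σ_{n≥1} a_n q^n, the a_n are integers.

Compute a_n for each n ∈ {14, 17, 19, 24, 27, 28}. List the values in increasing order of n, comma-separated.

[q^14] f(14)=14,f(7)=7,f(2)=2,f(1)=1 ⇒ 24
n=17: 1·17 17·1  f→[1+17]=18
[q^19] f(1)=1,f(19)=19 ⇒ 20
d|24:{1,2,3,4,6,8,12,24}  Σf=1+2+3+4+6+8+12+24=60
n=27: 27·1 9·3 3·9 1·27  f→[27+9+3+1]=40
q^28  k|28↦f(k): 28:28 14:14 7:7 4:4 2:2 1:1  a_28=56

24, 18, 20, 60, 40, 56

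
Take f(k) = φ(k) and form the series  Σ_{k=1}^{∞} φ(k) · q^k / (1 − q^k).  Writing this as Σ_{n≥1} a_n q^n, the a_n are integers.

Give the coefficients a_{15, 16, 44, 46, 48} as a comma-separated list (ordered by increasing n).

q^15  k|15↦φ(k): 15:8 5:4 3:2 1:1  a_15=15
d|16:{16,8,4,2,1}  Σφ=8+4+2+1+1=16
n=44: 44·1 22·2 11·4 4·11 2·22 1·44  φ→[20+10+10+2+1+1]=44
[q^46] φ(1)=1,φ(2)=1,φ(23)=22,φ(46)=22 ⇒ 46
d|48:{48,24,16,12,8,6,4,3,2,1}  Σφ=16+8+8+4+4+2+2+2+1+1=48

15, 16, 44, 46, 48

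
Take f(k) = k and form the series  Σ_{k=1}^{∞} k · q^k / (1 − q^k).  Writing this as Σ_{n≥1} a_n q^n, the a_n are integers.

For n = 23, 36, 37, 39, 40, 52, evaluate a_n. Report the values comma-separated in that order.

q^23  k|23↦f(k): 23:23 1:1  a_23=24
n=36: 36·1 18·2 12·3 9·4 6·6 4·9 3·12 2·18 1·36  f→[36+18+12+9+6+4+3+2+1]=91
q^37  k|37↦f(k): 1:1 37:37  a_37=38
d|39:{39,13,3,1}  Σf=39+13+3+1=56
d|40:{1,2,4,5,8,10,20,40}  Σf=1+2+4+5+8+10+20+40=90
d|52:{52,26,13,4,2,1}  Σf=52+26+13+4+2+1=98

24, 91, 38, 56, 90, 98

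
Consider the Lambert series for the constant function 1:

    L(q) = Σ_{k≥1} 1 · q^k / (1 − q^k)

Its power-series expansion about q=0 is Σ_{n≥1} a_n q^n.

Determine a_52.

n=52: 1·52 2·26 4·13 13·4 26·2 52·1  f→[1+1+1+1+1+1]=6

a_52 = 6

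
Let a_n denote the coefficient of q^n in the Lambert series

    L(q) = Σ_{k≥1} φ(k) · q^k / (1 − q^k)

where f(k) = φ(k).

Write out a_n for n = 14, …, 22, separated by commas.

[q^14] φ(14)=6,φ(7)=6,φ(2)=1,φ(1)=1 ⇒ 14
q^15  k|15↦φ(k): 15:8 5:4 3:2 1:1  a_15=15
d|16:{1,2,4,8,16}  Σφ=1+1+2+4+8=16
n=17: 1·17 17·1  φ→[1+16]=17
q^18  k|18↦φ(k): 18:6 9:6 6:2 3:2 2:1 1:1  a_18=18
d|19:{19,1}  Σφ=18+1=19
[q^20] φ(1)=1,φ(2)=1,φ(4)=2,φ(5)=4,φ(10)=4,φ(20)=8 ⇒ 20
[q^21] φ(21)=12,φ(7)=6,φ(3)=2,φ(1)=1 ⇒ 21
n=22: 1·22 2·11 11·2 22·1  φ→[1+1+10+10]=22

14, 15, 16, 17, 18, 19, 20, 21, 22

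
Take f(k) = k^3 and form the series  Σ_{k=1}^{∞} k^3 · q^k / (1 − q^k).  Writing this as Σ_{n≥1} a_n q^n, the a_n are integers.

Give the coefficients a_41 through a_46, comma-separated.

68922, 86688, 79508, 97236, 95382, 109512

n=41: 41·1 1·41  f→[68921+1]=68922
q^42  k|42↦f(k): 1:1 2:8 3:27 6:216 7:343 14:2744 21:9261 42:74088  a_42=86688
d|43:{43,1}  Σf=79507+1=79508
q^44  k|44↦f(k): 1:1 2:8 4:64 11:1331 22:10648 44:85184  a_44=97236
q^45  k|45↦f(k): 45:91125 15:3375 9:729 5:125 3:27 1:1  a_45=95382
[q^46] f(1)=1,f(2)=8,f(23)=12167,f(46)=97336 ⇒ 109512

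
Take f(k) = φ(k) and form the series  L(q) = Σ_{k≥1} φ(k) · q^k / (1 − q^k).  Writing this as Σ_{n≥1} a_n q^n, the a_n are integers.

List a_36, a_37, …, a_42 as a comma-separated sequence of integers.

n=36: 36·1 18·2 12·3 9·4 6·6 4·9 3·12 2·18 1·36  φ→[12+6+4+6+2+2+2+1+1]=36
n=37: 37·1 1·37  φ→[36+1]=37
n=38: 38·1 19·2 2·19 1·38  φ→[18+18+1+1]=38
n=39: 1·39 3·13 13·3 39·1  φ→[1+2+12+24]=39
n=40: 1·40 2·20 4·10 5·8 8·5 10·4 20·2 40·1  φ→[1+1+2+4+4+4+8+16]=40
d|41:{1,41}  Σφ=1+40=41
n=42: 1·42 2·21 3·14 6·7 7·6 14·3 21·2 42·1  φ→[1+1+2+2+6+6+12+12]=42

36, 37, 38, 39, 40, 41, 42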